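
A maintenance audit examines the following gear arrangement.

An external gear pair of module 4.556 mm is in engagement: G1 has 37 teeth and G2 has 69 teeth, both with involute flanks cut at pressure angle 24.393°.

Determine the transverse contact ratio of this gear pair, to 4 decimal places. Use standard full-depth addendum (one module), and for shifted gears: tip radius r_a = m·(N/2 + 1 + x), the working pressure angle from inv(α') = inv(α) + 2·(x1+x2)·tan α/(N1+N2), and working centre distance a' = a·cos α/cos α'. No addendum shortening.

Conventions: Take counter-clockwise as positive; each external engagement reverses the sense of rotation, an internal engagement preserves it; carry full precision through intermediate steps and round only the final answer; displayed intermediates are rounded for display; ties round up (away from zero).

1.5559

single-mesh involute tooth geometry (37T engaging 69T at module 4.556)
base radii: r_b1 = 76.762136, r_b2 = 143.151011
tip radii: r_a1 = 88.842000, r_a2 = 161.738000
no profile shift: α' = α, a' = a
action lengths: √(r_a1²−r_b1²) = 44.726674, √(r_a2²−r_b2²) = 75.279271
base pitch p_b = π·m·cos α = 13.035425
CR = (44.726674 + 75.279271 − 241.468000·sin 24.39300°)/13.035425 = 1.555861
contact ratio ≈ 1.5559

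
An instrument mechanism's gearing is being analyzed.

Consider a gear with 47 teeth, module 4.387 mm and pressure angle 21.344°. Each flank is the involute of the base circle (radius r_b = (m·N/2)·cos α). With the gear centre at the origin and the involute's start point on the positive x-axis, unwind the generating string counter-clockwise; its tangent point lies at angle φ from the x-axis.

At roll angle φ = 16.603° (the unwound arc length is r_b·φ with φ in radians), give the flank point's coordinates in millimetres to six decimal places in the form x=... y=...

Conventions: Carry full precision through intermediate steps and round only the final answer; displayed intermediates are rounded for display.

single-mesh involute tooth geometry (47T wheel at module 4.387)
pitch radius r_p = m·N/2 = 4.387·47/2 = 103.094500
base radius r_b = r_p·cos α = 103.094500·cos 21.344° = 96.023454
roll angle φ = 16.603° = 0.28977702 rad
x = r_b·(cos φ + φ·sin φ) = 99.970794
y = r_b·(sin φ − φ·cos φ) = 0.772319

x=99.970794 y=0.772319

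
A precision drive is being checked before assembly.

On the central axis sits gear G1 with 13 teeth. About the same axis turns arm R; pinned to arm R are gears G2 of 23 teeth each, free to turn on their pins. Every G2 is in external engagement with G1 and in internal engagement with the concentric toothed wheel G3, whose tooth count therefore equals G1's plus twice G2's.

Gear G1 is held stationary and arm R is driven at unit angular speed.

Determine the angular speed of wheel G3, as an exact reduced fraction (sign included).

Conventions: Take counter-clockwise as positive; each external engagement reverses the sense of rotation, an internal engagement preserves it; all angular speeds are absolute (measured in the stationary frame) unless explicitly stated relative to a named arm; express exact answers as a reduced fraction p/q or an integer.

planetary set (13T centre, 23T on arm, 59T internal) — Willis relation
ring teeth: 13 + 2·23 = 59
13(ω_sun−ω_arm) = −59(ω_ring−ω_arm),  ω_sun = 0, ω_arm = 1
ω_ring = 1 − (13/59)(0−1) = 72/59
exact speed ratio = 72/59

72/59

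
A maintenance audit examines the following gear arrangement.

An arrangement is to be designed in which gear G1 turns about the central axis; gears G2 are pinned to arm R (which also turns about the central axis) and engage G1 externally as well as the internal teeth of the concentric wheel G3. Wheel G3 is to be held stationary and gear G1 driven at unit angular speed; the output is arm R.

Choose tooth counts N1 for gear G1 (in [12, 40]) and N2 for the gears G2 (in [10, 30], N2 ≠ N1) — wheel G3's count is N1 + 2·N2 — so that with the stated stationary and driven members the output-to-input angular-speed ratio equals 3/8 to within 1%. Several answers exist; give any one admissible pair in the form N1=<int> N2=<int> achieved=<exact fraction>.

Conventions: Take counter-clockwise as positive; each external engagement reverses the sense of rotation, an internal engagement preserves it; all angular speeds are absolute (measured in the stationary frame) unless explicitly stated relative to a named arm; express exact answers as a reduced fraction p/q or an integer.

N1=30 N2=10 achieved=3/8

planetary set to be sized for 3/8 (Willis relation)
Willis with ω_ring = 0: ω_arm/ω_sun = N1/(N1+N3); set equal to 3/8  ⇒  N3/N1 = 1/(3/8) − 1 = 5/3
N3 = N1 + 2·N2  ⇒  N2/N1 = (N3/N1 − 1)/2 = (5/3 − 1)/2 = 1/3
smallest multiple with N1 ≥ 12 and N2 ≥ 10: k = 10  ⇒  N1 = 10·3 = 30, N2 = 10·1 = 10 (N1 ≤ 40, N2 ≤ 30, N2 ≠ N1 ✓), N3 = 30 + 2·10 = 50
check: N1/(N1+N3) with N1 = 30, N3 = 50 gives 3/8; |achieved − target| = 0 ≤ 3/800 ✓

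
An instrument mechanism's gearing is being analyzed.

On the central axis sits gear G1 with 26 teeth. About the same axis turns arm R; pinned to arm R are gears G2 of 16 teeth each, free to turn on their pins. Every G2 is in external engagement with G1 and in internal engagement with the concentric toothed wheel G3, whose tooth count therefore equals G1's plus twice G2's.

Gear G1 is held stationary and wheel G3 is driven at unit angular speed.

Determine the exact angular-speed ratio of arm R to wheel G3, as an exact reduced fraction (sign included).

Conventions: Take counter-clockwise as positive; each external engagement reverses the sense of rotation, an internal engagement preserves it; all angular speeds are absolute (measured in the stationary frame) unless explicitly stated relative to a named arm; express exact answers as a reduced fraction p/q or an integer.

29/42

class = planetary set [G3 = 26+2·16 = 58; Willis about the carrier]
ring teeth: 26 + 2·16 = 58
26(ω_sun−ω_arm) = −58(ω_ring−ω_arm),  ω_sun = 0, ω_ring = 1
26(0−ω_arm) = −58(1−ω_arm)  ⇒  84·ω_arm = 58  ⇒  ω_arm = 29/42
ω_out/ω_in = 29/42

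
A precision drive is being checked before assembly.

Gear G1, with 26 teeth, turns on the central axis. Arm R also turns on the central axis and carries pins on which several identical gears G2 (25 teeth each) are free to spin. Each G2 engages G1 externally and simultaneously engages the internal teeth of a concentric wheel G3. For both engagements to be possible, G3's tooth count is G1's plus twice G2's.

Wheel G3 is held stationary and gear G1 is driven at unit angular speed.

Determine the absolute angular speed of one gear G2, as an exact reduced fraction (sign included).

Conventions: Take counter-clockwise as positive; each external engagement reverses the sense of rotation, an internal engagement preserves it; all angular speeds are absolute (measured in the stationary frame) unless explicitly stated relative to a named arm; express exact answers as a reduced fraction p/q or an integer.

-13/25

planetary set (26T centre, 25T on arm, 76T internal) — Willis relation
ring teeth: 26 + 2·25 = 76
26(ω_sun−ω_arm) = −76(ω_ring−ω_arm),  ω_ring = 0, ω_sun = 1
26(1−ω_arm) = −76(0−ω_arm)  ⇒  102·ω_arm = 26  ⇒  ω_arm = 13/51
sun–planet mesh: 26·(1−13/51) = −25·(ω_p−ω_arm)  ⇒  ω_p−ω_arm = -988/1275
ω_p = 13/51 − 988/1275 = -13/25
exact speed ratio = -13/25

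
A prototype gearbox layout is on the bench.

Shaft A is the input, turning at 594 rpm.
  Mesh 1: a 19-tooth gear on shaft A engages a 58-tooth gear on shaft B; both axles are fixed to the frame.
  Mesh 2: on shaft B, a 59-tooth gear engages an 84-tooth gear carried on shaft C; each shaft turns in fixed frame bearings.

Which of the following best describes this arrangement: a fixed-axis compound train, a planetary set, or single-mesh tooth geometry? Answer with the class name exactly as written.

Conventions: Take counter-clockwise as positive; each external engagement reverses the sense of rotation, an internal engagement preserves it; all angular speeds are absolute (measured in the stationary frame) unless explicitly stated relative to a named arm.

2-mesh fixed-axis compound train (all bearings frame-fixed)
classification: fixed-axis compound train

fixed-axis compound train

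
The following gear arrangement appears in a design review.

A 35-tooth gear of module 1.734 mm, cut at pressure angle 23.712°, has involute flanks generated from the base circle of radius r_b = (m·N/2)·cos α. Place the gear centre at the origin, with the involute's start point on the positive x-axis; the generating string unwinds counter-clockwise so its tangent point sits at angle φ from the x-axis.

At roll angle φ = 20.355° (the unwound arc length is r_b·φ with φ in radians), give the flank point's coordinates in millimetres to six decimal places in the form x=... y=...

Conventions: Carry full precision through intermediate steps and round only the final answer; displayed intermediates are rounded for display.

single-mesh involute tooth geometry (35T wheel at module 1.734)
pitch radius r_p = m·N/2 = 1.734·35/2 = 30.345000
base radius r_b = r_p·cos α = 30.345000·cos 23.712° = 27.783226
roll angle φ = 20.355° = 0.35526177 rad
x = r_b·(cos φ + φ·sin φ) = 29.481566
y = r_b·(sin φ − φ·cos φ) = 0.410030

x=29.481566 y=0.410030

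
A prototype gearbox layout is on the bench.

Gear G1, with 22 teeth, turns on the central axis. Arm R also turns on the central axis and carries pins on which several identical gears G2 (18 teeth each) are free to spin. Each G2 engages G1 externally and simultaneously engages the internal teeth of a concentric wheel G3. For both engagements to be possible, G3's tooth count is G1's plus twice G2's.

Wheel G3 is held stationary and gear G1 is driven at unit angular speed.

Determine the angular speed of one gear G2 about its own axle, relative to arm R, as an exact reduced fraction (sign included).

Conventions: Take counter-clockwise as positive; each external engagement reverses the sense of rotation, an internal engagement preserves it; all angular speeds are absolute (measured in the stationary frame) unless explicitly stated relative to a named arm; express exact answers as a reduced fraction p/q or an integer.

-319/360

class = planetary set [G3 = 22+2·18 = 58; Willis about the carrier]
ring teeth: 22 + 2·18 = 58
22(ω_sun−ω_arm) = −58(ω_ring−ω_arm),  ω_ring = 0, ω_sun = 1
22(1−ω_arm) = −58(0−ω_arm)  ⇒  80·ω_arm = 22  ⇒  ω_arm = 11/40
sun–planet mesh: 22·(1−11/40) = −18·(ω_p−ω_arm)  ⇒  ω_p−ω_arm = -319/360
exact speed ratio = -319/360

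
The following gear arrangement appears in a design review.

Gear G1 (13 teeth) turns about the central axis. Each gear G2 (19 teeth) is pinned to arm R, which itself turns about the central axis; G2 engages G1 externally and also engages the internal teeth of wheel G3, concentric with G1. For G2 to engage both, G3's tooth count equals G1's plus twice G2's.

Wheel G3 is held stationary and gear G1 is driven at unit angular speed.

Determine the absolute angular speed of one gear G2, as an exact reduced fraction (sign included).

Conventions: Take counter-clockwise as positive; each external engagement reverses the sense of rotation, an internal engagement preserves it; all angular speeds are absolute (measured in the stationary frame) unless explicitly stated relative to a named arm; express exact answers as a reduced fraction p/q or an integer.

recognized (axles ride arm R): planetary set, 13/19/51 teeth
ring teeth: 13 + 2·19 = 51
13(ω_sun−ω_arm) = −51(ω_ring−ω_arm),  ω_ring = 0, ω_sun = 1
13(1−ω_arm) = −51(0−ω_arm)  ⇒  64·ω_arm = 13  ⇒  ω_arm = 13/64
sun–planet mesh: 13·(1−13/64) = −19·(ω_p−ω_arm)  ⇒  ω_p−ω_arm = -663/1216
ω_p = 13/64 − 663/1216 = -13/38
exact speed ratio = -13/38

-13/38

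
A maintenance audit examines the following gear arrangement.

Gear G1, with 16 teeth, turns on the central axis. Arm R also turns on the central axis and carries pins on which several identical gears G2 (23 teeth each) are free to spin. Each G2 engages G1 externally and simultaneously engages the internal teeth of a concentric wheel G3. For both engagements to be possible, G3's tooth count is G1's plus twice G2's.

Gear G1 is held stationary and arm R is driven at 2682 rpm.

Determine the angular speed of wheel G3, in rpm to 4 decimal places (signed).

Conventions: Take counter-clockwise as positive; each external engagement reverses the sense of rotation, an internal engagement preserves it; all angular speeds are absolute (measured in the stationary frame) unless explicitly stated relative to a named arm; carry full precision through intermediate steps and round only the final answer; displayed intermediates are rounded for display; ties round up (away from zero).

+3374.1290 rpm

planetary set (16T centre, 23T on arm, 62T internal) — Willis relation
normalise by the input: solve with ω_arm = 1, then scale by 2682 rpm
ring teeth: 16 + 2·23 = 62
16(ω_sun−ω_arm) = −62(ω_ring−ω_arm),  ω_sun = 0, ω_arm = 1
ω_ring = 1 − (16/62)(0−1) = 39/31
scale: ω_ring = 39/31 × 2682 rpm = +3374.1290 rpm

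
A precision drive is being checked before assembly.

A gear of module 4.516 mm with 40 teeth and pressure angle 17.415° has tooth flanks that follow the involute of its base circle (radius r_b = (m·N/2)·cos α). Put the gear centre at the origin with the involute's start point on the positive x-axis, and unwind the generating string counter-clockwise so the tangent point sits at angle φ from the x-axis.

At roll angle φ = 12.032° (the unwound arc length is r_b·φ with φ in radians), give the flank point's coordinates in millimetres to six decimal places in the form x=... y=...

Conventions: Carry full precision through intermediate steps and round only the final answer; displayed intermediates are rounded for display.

x=88.059245 y=0.264859

class = single-mesh tooth geometry [base-circle involute, m = 4.516, 40T]
pitch radius r_p = m·N/2 = 4.516·40/2 = 90.320000
base radius r_b = r_p·cos α = 90.320000·cos 17.415° = 86.179912
roll angle φ = 12.032° = 0.20999802 rad
x = r_b·(cos φ + φ·sin φ) = 88.059245
y = r_b·(sin φ − φ·cos φ) = 0.264859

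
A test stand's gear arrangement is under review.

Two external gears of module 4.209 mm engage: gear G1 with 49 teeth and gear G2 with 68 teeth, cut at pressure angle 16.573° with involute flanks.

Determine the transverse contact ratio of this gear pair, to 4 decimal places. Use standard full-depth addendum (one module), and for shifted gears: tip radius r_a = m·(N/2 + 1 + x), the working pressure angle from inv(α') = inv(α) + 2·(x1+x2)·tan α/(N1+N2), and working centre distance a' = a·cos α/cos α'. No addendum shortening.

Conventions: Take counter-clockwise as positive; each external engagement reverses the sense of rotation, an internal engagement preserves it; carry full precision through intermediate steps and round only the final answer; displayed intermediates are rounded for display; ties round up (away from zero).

2.0008

single-mesh involute tooth geometry (49T engaging 68T at module 4.209)
base radii: r_b1 = 98.836575, r_b2 = 137.160961
tip radii: r_a1 = 107.329500, r_a2 = 147.315000
no profile shift: α' = α, a' = a
action lengths: √(r_a1²−r_b1²) = 41.844391, √(r_a2²−r_b2²) = 53.745511
base pitch p_b = π·m·cos α = 12.673643
CR = (41.844391 + 53.745511 − 246.226500·sin 16.57300°)/12.673643 = 2.000771
contact ratio ≈ 2.0008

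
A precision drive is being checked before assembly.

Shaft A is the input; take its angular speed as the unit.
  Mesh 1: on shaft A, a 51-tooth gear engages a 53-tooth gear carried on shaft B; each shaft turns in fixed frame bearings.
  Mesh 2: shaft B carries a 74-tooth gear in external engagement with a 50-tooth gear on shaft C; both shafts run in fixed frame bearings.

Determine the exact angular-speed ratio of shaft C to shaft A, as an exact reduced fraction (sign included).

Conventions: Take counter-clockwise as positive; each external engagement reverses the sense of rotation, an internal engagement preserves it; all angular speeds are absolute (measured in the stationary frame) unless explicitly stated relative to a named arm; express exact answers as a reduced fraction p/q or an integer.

1887/1325

class = fixed-axis compound train [2 meshes; 2 ratios multiply, 2 sense flips]
mesh 1 [51T→53T]: running ratio 51/53, sense −
mesh 2 [74T→50T]: running ratio 1887/1325, sense +
ω_out/ω_in = 1887/1325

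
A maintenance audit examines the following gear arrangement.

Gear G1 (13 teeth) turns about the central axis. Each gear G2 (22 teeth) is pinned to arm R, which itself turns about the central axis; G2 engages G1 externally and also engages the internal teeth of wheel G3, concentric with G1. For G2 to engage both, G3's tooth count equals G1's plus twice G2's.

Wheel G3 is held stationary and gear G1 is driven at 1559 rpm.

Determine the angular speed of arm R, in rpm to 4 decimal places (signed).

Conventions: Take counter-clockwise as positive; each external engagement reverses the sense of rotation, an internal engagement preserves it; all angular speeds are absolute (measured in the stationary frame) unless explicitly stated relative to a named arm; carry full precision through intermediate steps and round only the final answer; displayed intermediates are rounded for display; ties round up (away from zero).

recognized (axles ride arm R): planetary set, 13/22/57 teeth
normalise by the input: solve with ω_sun = 1, then scale by 1559 rpm
ring teeth: 13 + 2·22 = 57
13(ω_sun−ω_arm) = −57(ω_ring−ω_arm),  ω_ring = 0, ω_sun = 1
13(1−ω_arm) = −57(0−ω_arm)  ⇒  70·ω_arm = 13  ⇒  ω_arm = 13/70
scale: ω_arm = 13/70 × 1559 rpm = +289.5286 rpm

+289.5286 rpm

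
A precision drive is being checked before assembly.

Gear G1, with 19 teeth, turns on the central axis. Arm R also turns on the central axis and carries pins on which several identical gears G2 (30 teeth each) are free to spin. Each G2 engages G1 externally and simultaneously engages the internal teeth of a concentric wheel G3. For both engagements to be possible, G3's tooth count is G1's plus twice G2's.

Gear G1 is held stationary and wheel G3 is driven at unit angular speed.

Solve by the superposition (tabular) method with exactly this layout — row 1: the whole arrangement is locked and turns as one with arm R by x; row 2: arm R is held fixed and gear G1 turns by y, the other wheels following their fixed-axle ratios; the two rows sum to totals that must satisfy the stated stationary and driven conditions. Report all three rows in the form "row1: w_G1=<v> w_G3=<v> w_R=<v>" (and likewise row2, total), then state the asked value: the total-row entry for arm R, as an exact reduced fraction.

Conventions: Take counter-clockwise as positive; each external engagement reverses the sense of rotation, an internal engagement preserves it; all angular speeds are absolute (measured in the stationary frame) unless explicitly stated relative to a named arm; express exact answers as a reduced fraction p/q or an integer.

row1: w_G1=79/98 w_G3=79/98 w_R=79/98
row2: w_G1=-79/98 w_G3=19/98 w_R=0
total: w_G1=0 w_G3=1 w_R=79/98
asked value: 79/98

recognized (axles ride arm R): planetary set, 19/30/79 teeth
row 1 — lock + rotate with arm: ω_sun = ω_ring = ω_arm = x
row 2 — arm fixed, fixed-axis ratios: sun y, ring −(19/79)·y, arm 0
boundary: total ω_sun = x + y = 0 and total ω_ring = x − (19/79)·y = 1  ⇒  y = -79/98, x = 79/98
row 2 ring = −(19/79)·(-79/98) = 19/98
totals (row 1 + row 2): sun 79/98 + (-79/98) = 0, ring 79/98 + 19/98 = 1, arm 79/98 + 0 = 79/98
asked cell (total, arm) = 79/98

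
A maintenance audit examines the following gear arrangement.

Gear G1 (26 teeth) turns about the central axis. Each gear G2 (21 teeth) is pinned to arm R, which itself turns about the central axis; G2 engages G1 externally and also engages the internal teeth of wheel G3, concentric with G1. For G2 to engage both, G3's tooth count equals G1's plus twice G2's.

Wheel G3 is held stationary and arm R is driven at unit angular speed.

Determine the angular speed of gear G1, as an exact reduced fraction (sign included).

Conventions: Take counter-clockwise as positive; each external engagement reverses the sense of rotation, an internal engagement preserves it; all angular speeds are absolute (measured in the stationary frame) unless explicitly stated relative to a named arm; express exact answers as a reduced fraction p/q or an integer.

recognized (axles ride arm R): planetary set, 26/21/68 teeth
ring teeth: 26 + 2·21 = 68
26(ω_sun−ω_arm) = −68(ω_ring−ω_arm),  ω_ring = 0, ω_arm = 1
ω_sun = 1 − (68/26)(0−1) = 47/13
exact speed ratio = 47/13

47/13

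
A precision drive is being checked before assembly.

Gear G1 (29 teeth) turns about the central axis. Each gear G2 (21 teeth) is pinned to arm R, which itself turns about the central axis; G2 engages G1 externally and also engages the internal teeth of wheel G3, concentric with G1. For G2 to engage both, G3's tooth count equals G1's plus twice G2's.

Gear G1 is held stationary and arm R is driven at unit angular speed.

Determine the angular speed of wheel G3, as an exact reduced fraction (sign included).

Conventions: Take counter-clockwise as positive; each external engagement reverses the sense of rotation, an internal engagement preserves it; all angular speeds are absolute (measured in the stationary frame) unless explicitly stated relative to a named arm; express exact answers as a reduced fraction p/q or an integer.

recognized (axles ride arm R): planetary set, 29/21/71 teeth
ring teeth: 29 + 2·21 = 71
29(ω_sun−ω_arm) = −71(ω_ring−ω_arm),  ω_sun = 0, ω_arm = 1
ω_ring = 1 − (29/71)(0−1) = 100/71
exact speed ratio = 100/71

100/71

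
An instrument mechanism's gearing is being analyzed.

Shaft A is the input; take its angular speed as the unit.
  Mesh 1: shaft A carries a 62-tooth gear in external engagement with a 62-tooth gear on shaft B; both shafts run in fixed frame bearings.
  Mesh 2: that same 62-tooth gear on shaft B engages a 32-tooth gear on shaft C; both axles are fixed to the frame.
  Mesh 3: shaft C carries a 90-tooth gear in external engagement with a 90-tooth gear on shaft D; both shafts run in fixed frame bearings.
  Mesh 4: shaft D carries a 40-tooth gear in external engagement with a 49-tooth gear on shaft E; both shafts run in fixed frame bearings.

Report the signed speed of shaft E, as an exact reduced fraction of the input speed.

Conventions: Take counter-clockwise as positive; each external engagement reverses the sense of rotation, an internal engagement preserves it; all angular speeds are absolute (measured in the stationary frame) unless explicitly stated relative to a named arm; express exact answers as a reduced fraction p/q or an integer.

4-mesh fixed-axis compound train (all bearings frame-fixed)
mesh 1 [62T→62T]: |ω|/ω_in = 1×62/62 = 1, sense flips to −
mesh 2 [62T→32T]: |ω|/ω_in = 1×62/32 = 31/16, sense flips to +
mesh 3 [90T→90T]: |ω|/ω_in = (31/16)×90/90 = 31/16, sense flips to −
mesh 4 [40T→49T]: |ω|/ω_in = (31/16)×40/49 = 155/98, sense flips to +
signed output speed (× input speed) = 155/98

155/98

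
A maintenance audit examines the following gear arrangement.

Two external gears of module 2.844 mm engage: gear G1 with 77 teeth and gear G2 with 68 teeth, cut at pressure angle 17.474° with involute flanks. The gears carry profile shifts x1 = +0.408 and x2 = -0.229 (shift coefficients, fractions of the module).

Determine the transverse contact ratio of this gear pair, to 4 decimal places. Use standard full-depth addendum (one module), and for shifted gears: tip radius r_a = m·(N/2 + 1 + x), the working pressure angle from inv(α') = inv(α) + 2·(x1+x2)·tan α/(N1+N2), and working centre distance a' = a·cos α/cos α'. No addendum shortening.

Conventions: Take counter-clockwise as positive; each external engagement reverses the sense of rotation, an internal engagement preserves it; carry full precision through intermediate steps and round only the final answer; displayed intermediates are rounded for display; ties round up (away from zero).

single-mesh involute tooth geometry (77T engaging 68T at module 2.844)
base radii: r_b1 = 104.441214, r_b2 = 92.233800
tip radii: r_a1 = 113.498352, r_a2 = 98.888724
inv(α') = inv(17.474°) + 2·(+0.408-0.229)·tan α/(77+68) = 0.01059836  ⇒  α' = 17.91158°
a' = a·cos α / cos α' = 206.1900·cos 17.474°/cos 17.91158° = 206.692951
action lengths: √(r_a1²−r_b1²) = 44.428692, √(r_a2²−r_b2²) = 35.663791
base pitch p_b = π·m·cos α = 8.522383
CR = (44.428692 + 35.663791 − 206.692951·sin 17.91158°)/8.522383 = 1.938929
contact ratio ≈ 1.9389

1.9389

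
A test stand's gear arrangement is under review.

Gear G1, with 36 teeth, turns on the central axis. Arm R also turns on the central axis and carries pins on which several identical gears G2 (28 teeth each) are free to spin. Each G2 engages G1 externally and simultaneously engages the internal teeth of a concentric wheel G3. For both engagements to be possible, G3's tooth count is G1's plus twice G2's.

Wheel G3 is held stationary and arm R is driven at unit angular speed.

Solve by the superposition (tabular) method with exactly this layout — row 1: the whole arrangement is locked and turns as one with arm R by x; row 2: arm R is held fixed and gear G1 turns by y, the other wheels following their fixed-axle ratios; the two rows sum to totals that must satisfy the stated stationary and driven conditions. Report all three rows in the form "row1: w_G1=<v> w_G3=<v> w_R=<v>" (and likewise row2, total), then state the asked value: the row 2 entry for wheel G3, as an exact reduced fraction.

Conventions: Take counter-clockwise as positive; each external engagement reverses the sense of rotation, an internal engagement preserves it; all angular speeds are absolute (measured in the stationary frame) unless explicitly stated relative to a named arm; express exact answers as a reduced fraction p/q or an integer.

row1: w_G1=1 w_G3=1 w_R=1
row2: w_G1=23/9 w_G3=-1 w_R=0
total: w_G1=32/9 w_G3=0 w_R=1
asked value: -1

topology: planetary set — G1 36T / G2 28T / G3 92T, arm = carrier (Willis)
row 1 — lock + rotate with arm: ω_sun = ω_ring = ω_arm = x
row 2: sun turns y, ring = −(36/92)·y, arm 0
boundary: total ω_ring = x − (36/92)·y = 0 and total ω_arm = x = 1  ⇒  y = 23/9, x = 1
row 2 ring = −(36/92)·23/9 = -1
totals (row 1 + row 2): sun 1 + 23/9 = 32/9, ring 1 + (-1) = 0, arm 1 + 0 = 1
asked cell (row2, ring) = -1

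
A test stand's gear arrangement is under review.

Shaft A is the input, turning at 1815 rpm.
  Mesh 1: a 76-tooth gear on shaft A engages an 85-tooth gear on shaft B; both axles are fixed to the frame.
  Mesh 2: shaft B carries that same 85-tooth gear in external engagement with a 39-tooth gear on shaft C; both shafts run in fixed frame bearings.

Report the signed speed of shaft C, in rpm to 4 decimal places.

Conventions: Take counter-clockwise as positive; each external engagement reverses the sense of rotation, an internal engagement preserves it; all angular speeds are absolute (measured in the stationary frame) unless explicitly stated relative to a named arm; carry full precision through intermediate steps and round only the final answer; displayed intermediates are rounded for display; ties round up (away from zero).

recognized (3 fixed axles, 2 meshes): fixed-axis compound train
mesh 1 [76T→85T]: ω = 1815.0000×76/85 = 1622.8235 rpm, sense flips to −
mesh 2 [85T→39T]: ω = 1622.8235×85/39 = 3536.9231 rpm, sense flips to +
signed output speed = +3536.9231 rpm

+3536.9231 rpm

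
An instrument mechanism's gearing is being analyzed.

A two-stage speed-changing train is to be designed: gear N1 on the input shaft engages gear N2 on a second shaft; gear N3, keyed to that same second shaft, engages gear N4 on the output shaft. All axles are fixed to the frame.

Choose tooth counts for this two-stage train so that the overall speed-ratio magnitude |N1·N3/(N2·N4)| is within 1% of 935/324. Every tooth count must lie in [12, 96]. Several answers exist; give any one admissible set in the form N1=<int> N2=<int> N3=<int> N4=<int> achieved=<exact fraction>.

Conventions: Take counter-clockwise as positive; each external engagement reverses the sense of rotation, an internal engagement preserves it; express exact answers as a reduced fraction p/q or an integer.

2-stage fixed-axis compound train for ratio 935/324
target = 935/324 in lowest terms: an exact hit needs N1·N3 = k·935 and N2·N4 = k·324 for one integer k, every count in [12, 96]; additionally prefer no 1:1 stage (N1 ≠ N2, N3 ≠ N4)
k = 1: N1·N3 = 935 = 17·55, N2·N4 = 324 = 12·27
achieved = 17·55/(12·27) = 935/324; |achieved − target| = 0 ≤ 187/6480 ✓

N1=17 N2=12 N3=55 N4=27 achieved=935/324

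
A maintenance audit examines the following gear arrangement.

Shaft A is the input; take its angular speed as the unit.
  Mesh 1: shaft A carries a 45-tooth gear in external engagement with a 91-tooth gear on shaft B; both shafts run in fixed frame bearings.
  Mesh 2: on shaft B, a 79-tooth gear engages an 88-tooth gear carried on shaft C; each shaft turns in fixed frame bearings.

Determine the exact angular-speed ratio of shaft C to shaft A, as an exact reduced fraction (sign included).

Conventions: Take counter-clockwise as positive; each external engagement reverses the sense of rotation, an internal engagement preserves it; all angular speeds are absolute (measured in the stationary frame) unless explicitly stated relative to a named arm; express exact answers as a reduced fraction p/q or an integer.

class = fixed-axis compound train [2 meshes; 2 ratios multiply, 2 sense flips]
mesh 1 [45T→91T]: running ratio 45/91, sense −
mesh 2 [79T→88T]: running ratio 3555/8008, sense +
ω_out/ω_in = 3555/8008

3555/8008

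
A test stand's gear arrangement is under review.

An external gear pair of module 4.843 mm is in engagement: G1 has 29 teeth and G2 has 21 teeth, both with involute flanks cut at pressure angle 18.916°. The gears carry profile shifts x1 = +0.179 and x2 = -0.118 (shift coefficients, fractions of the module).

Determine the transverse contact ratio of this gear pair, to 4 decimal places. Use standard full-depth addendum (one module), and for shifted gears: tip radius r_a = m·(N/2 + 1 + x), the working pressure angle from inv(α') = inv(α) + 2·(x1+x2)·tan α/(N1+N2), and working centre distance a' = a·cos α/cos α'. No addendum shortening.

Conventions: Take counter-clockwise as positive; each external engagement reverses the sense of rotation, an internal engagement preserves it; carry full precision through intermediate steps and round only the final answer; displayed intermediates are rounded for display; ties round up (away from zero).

1.6364

topology: single-mesh involute geometry — m = 4.843, 29T/21T pair
base radii: r_b1 = 66.431071, r_b2 = 48.105258
tip radii: r_a1 = 75.933397, r_a2 = 55.123026
inv(α') = inv(18.916°) + 2·(+0.179-0.118)·tan α/(29+21) = 0.01337822  ⇒  α' = 19.31482°
a' = a·cos α / cos α' = 121.0750·cos 18.916°/cos 19.31482° = 121.367443
action lengths: √(r_a1²−r_b1²) = 36.780343, √(r_a2²−r_b2²) = 26.915277
base pitch p_b = π·m·cos α = 14.393060
CR = (36.780343 + 26.915277 − 121.367443·sin 19.31482°)/14.393060 = 1.636366
contact ratio ≈ 1.6364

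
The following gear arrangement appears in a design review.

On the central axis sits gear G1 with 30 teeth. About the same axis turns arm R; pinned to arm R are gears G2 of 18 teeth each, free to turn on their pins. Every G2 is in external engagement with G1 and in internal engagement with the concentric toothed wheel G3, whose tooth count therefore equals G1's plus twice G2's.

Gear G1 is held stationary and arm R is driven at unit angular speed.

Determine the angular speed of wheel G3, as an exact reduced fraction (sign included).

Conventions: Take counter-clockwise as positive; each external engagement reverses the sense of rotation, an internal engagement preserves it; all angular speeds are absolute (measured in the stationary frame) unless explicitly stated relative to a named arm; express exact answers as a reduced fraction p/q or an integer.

16/11

topology: planetary set — G1 30T / G2 18T / G3 66T, arm = carrier (Willis)
ring teeth: 30 + 2·18 = 66
30(ω_sun−ω_arm) = −66(ω_ring−ω_arm),  ω_sun = 0, ω_arm = 1
ω_ring = 1 − (30/66)(0−1) = 16/11
exact speed ratio = 16/11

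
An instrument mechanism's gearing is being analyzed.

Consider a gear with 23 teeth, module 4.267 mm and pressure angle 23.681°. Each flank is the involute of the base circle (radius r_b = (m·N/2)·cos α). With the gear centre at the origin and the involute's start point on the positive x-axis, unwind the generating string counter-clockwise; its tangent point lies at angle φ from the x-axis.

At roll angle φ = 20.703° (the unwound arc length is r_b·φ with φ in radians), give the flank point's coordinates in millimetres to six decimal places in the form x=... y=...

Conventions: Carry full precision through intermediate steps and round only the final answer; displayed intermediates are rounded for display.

x=47.777159 y=0.697508

recognized (one wheel, involute flank): single-mesh tooth geometry, m = 4.267, N = 23
pitch radius r_p = m·N/2 = 4.267·23/2 = 49.070500
base radius r_b = r_p·cos α = 49.070500·cos 23.681° = 44.938559
roll angle φ = 20.703° = 0.36133552 rad
x = r_b·(cos φ + φ·sin φ) = 47.777159
y = r_b·(sin φ − φ·cos φ) = 0.697508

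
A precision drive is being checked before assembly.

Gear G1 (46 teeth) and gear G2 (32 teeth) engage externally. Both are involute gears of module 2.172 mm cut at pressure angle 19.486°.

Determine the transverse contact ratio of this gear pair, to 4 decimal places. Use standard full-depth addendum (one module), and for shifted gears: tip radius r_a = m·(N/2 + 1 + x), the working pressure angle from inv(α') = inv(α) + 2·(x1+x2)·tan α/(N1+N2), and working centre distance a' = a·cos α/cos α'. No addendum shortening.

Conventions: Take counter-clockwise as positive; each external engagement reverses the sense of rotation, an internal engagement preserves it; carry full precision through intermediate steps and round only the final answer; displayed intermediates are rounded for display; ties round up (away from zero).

1.7290

class = single-mesh tooth geometry [involute pair 46T × 32T, m = 2.172]
base radii: r_b1 = 47.094672, r_b2 = 32.761511
tip radii: r_a1 = 52.128000, r_a2 = 36.924000
no profile shift: α' = α, a' = a
action lengths: √(r_a1²−r_b1²) = 22.347713, √(r_a2²−r_b2²) = 17.031300
base pitch p_b = π·m·cos α = 6.432708
CR = (22.347713 + 17.031300 − 84.708000·sin 19.48600°)/6.432708 = 1.729041
contact ratio ≈ 1.7290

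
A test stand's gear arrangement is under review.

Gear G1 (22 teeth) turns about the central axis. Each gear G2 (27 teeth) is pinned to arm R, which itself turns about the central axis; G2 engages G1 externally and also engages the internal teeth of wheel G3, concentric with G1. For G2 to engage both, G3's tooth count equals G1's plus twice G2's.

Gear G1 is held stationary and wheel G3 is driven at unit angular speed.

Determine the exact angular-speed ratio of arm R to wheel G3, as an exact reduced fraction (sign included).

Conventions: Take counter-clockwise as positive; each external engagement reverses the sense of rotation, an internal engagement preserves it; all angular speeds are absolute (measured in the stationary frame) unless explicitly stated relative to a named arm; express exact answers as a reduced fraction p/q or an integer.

38/49

topology: planetary set — G1 22T / G2 27T / G3 76T, arm = carrier (Willis)
ring teeth: 22 + 2·27 = 76
22(ω_sun−ω_arm) = −76(ω_ring−ω_arm),  ω_sun = 0, ω_ring = 1
22(0−ω_arm) = −76(1−ω_arm)  ⇒  98·ω_arm = 76  ⇒  ω_arm = 38/49
ω_out/ω_in = 38/49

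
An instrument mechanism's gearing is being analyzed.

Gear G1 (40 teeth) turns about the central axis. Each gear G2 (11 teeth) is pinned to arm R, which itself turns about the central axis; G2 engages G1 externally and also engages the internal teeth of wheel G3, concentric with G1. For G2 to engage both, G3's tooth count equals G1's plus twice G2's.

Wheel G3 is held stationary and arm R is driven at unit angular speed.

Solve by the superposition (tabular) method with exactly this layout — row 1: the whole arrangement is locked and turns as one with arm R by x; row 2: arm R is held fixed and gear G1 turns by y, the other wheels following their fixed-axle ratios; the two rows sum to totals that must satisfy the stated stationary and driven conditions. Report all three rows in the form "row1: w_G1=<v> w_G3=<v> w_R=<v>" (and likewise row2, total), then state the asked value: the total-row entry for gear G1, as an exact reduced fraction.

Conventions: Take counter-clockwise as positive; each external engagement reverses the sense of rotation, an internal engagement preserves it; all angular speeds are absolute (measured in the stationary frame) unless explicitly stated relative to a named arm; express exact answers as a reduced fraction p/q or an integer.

planetary set (40T centre, 11T on arm, 62T internal) — Willis relation
row 1 (train locked, turned with arm): all members turn x
row 2 — arm fixed, fixed-axis ratios: sun y, ring −(40/62)·y, arm 0
boundary: total ω_ring = x − (40/62)·y = 0 and total ω_arm = x = 1  ⇒  y = 31/20, x = 1
row 2 ring = −(40/62)·31/20 = -1
totals (row 1 + row 2): sun 1 + 31/20 = 51/20, ring 1 + (-1) = 0, arm 1 + 0 = 1
asked cell (total, sun) = 51/20

row1: w_G1=1 w_G3=1 w_R=1
row2: w_G1=31/20 w_G3=-1 w_R=0
total: w_G1=51/20 w_G3=0 w_R=1
asked value: 51/20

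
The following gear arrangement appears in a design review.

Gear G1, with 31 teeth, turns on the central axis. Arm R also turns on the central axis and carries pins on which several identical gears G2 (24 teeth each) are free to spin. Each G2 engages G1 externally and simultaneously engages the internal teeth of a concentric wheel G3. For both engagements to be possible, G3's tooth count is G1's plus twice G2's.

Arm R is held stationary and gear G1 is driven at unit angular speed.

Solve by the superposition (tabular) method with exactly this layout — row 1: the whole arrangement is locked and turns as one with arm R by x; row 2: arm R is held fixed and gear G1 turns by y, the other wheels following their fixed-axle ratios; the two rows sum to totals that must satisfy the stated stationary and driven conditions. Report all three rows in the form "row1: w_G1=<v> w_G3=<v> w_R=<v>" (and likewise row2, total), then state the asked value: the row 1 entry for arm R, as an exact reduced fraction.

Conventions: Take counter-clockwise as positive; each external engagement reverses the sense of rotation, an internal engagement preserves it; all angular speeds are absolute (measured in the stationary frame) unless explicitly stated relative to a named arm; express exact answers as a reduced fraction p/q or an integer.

row1: w_G1=0 w_G3=0 w_R=0
row2: w_G1=1 w_G3=-31/79 w_R=0
total: w_G1=1 w_G3=-31/79 w_R=0
asked value: 0

recognized (axles ride arm R): planetary set, 31/24/79 teeth
row 1 (train locked, turned with arm): all members turn x
row 2: sun turns y, ring = −(31/79)·y, arm 0
boundary: total ω_arm = x = 0 and total ω_sun = x + y = 1  ⇒  y = 1, x = 0
row 2 ring = −(31/79)·1 = -31/79
totals (row 1 + row 2): sun 0 + 1 = 1, ring 0 + (-31/79) = -31/79, arm 0 + 0 = 0
asked cell (row1, arm) = 0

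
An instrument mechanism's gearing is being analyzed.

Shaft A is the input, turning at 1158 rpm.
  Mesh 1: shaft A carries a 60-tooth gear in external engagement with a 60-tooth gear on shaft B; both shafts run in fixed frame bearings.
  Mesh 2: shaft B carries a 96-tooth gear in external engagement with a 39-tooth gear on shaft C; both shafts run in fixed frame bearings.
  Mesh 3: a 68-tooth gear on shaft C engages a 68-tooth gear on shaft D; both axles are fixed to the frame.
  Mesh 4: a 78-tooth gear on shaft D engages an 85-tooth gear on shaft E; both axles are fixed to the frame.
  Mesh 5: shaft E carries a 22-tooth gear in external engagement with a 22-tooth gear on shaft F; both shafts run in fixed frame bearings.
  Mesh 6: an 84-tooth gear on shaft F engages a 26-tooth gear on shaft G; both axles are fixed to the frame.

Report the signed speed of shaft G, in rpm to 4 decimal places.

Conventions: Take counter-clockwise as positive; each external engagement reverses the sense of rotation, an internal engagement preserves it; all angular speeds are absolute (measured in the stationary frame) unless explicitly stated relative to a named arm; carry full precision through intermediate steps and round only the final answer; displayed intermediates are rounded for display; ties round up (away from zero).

+8450.7801 rpm

topology: fixed-axis compound train — 6 meshes, A→G
mesh 1 [60T→60T]: ω = 1158.0000×60/60 = 1158.0000 rpm, sense flips to −
mesh 2 [96T→39T]: ω = 1158.0000×96/39 = 2850.4615 rpm, sense flips to +
mesh 3 [68T→68T]: ω = 2850.4615×68/68 = 2850.4615 rpm, sense flips to −
mesh 4 [78T→85T]: ω = 2850.4615×78/85 = 2615.7176 rpm, sense flips to +
mesh 5 [22T→22T]: ω = 2615.7176×22/22 = 2615.7176 rpm, sense flips to −
mesh 6 [84T→26T]: ω = 2615.7176×84/26 = 8450.7801 rpm, sense flips to +
signed output speed = +8450.7801 rpm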